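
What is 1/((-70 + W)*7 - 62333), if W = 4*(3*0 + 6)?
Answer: -1/62655 ≈ -1.5960e-5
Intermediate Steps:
W = 24 (W = 4*(0 + 6) = 4*6 = 24)
1/((-70 + W)*7 - 62333) = 1/((-70 + 24)*7 - 62333) = 1/(-46*7 - 62333) = 1/(-322 - 62333) = 1/(-62655) = -1/62655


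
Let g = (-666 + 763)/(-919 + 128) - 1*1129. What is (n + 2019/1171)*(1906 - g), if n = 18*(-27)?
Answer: -1361452262034/926261 ≈ -1.4698e+6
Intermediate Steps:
n = -486
g = -893136/791 (g = 97/(-791) - 1129 = 97*(-1/791) - 1129 = -97/791 - 1129 = -893136/791 ≈ -1129.1)
(n + 2019/1171)*(1906 - g) = (-486 + 2019/1171)*(1906 - 1*(-893136/791)) = (-486 + 2019*(1/1171))*(1906 + 893136/791) = (-486 + 2019/1171)*(2400782/791) = -567087/1171*2400782/791 = -1361452262034/926261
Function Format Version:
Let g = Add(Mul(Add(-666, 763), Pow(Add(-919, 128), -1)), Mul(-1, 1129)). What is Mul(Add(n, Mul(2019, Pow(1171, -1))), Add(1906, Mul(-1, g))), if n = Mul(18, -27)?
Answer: Rational(-1361452262034, 926261) ≈ -1.4698e+6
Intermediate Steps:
n = -486
g = Rational(-893136, 791) (g = Add(Mul(97, Pow(-791, -1)), -1129) = Add(Mul(97, Rational(-1, 791)), -1129) = Add(Rational(-97, 791), -1129) = Rational(-893136, 791) ≈ -1129.1)
Mul(Add(n, Mul(2019, Pow(1171, -1))), Add(1906, Mul(-1, g))) = Mul(Add(-486, Mul(2019, Pow(1171, -1))), Add(1906, Mul(-1, Rational(-893136, 791)))) = Mul(Add(-486, Mul(2019, Rational(1, 1171))), Add(1906, Rational(893136, 791))) = Mul(Add(-486, Rational(2019, 1171)), Rational(2400782, 791)) = Mul(Rational(-567087, 1171), Rational(2400782, 791)) = Rational(-1361452262034, 926261)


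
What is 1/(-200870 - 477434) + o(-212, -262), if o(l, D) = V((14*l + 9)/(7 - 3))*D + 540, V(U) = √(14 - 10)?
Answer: 10852863/678304 ≈ 16.000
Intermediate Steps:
V(U) = 2 (V(U) = √4 = 2)
o(l, D) = 540 + 2*D (o(l, D) = 2*D + 540 = 540 + 2*D)
1/(-200870 - 477434) + o(-212, -262) = 1/(-200870 - 477434) + (540 + 2*(-262)) = 1/(-678304) + (540 - 524) = -1/678304 + 16 = 10852863/678304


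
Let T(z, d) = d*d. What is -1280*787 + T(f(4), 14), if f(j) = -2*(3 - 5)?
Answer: -1007164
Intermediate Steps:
f(j) = 4 (f(j) = -2*(-2) = 4)
T(z, d) = d²
-1280*787 + T(f(4), 14) = -1280*787 + 14² = -1007360 + 196 = -1007164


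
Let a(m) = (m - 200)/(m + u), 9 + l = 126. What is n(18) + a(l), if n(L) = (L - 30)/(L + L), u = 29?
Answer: -395/438 ≈ -0.90183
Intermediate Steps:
l = 117 (l = -9 + 126 = 117)
n(L) = (-30 + L)/(2*L) (n(L) = (-30 + L)/((2*L)) = (-30 + L)*(1/(2*L)) = (-30 + L)/(2*L))
a(m) = (-200 + m)/(29 + m) (a(m) = (m - 200)/(m + 29) = (-200 + m)/(29 + m))
n(18) + a(l) = (½)*(-30 + 18)/18 + (-200 + 117)/(29 + 117) = (½)*(1/18)*(-12) - 83/146 = -⅓ + (1/146)*(-83) = -⅓ - 83/146 = -395/438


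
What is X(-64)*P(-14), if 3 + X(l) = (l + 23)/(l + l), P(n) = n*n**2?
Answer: 117649/16 ≈ 7353.1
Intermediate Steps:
P(n) = n**3
X(l) = -3 + (23 + l)/(2*l) (X(l) = -3 + (l + 23)/(l + l) = -3 + (23 + l)/((2*l)) = -3 + (23 + l)*(1/(2*l)) = -3 + (23 + l)/(2*l))
X(-64)*P(-14) = ((1/2)*(23 - 5*(-64))/(-64))*(-14)**3 = ((1/2)*(-1/64)*(23 + 320))*(-2744) = ((1/2)*(-1/64)*343)*(-2744) = -343/128*(-2744) = 117649/16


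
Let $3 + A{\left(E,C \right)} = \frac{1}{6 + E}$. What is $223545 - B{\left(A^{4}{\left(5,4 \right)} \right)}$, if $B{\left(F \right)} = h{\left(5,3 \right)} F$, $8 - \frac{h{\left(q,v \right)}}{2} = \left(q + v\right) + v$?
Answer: $\frac{3279213801}{14641} \approx 2.2397 \cdot 10^{5}$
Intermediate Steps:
$h{\left(q,v \right)} = 16 - 4 v - 2 q$ ($h{\left(q,v \right)} = 16 - 2 \left(\left(q + v\right) + v\right) = 16 - 2 \left(q + 2 v\right) = 16 - \left(2 q + 4 v\right) = 16 - 4 v - 2 q$)
$A{\left(E,C \right)} = -3 + \frac{1}{6 + E}$
$B{\left(F \right)} = - 6 F$ ($B{\left(F \right)} = \left(16 - 12 - 10\right) F = - 6 F$)
$223545 - B{\left(A^{4}{\left(5,4 \right)} \right)} = 223545 - - 6 \left(\frac{-17 - 15}{6 + 5}\right)^{4} = 223545 - - 6 \left(\frac{-17 - 15}{11}\right)^{4} = 223545 - - 6 \left(\frac{1}{11} \left(-32\right)\right)^{4} = 223545 - - 6 \left(- \frac{32}{11}\right)^{4} = 223545 - \left(-6\right) \frac{1048576}{14641} = 223545 - - \frac{6291456}{14641} = 223545 + \frac{6291456}{14641} = \frac{3279213801}{14641}$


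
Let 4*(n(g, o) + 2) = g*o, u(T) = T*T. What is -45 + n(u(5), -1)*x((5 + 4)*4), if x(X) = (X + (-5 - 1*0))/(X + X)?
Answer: -4661/96 ≈ -48.552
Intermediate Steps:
u(T) = T²
x(X) = (-5 + X)/(2*X) (x(X) = (X + (-5 + 0))/((2*X)) = (X - 5)*(1/(2*X)) = (-5 + X)*(1/(2*X)) = (-5 + X)/(2*X))
n(g, o) = -2 + g*o/4 (n(g, o) = -2 + (g*o)/4 = -2 + g*o/4)
-45 + n(u(5), -1)*x((5 + 4)*4) = -45 + (-2 + (¼)*5²*(-1))*((-5 + (5 + 4)*4)/(2*(((5 + 4)*4)))) = -45 + (-2 + (¼)*25*(-1))*((-5 + 9*4)/(2*((9*4)))) = -45 + (-2 - 25/4)*((½)*(-5 + 36)/36) = -45 - 33*31/(8*36) = -45 - 33/4*31/72 = -45 - 341/96 = -4661/96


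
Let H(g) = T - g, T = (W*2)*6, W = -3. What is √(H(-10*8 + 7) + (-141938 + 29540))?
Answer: I*√112361 ≈ 335.2*I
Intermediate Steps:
T = -36 (T = -3*2*6 = -6*6 = -36)
H(g) = -36 - g
√(H(-10*8 + 7) + (-141938 + 29540)) = √((-36 - (-10*8 + 7)) + (-141938 + 29540)) = √((-36 - (-80 + 7)) - 112398) = √((-36 - 1*(-73)) - 112398) = √((-36 + 73) - 112398) = √(37 - 112398) = √(-112361) = I*√112361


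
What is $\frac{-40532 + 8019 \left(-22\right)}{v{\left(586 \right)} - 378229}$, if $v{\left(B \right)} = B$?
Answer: $\frac{216950}{377643} \approx 0.57448$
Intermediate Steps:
$\frac{-40532 + 8019 \left(-22\right)}{v{\left(586 \right)} - 378229} = \frac{-40532 + 8019 \left(-22\right)}{586 - 378229} = \frac{-40532 - 176418}{-377643} = \left(-216950\right) \left(- \frac{1}{377643}\right) = \frac{216950}{377643}$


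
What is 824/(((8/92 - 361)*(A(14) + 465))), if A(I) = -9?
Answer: -2369/473157 ≈ -0.0050068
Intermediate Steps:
824/(((8/92 - 361)*(A(14) + 465))) = 824/(((8/92 - 361)*(-9 + 465))) = 824/(((8*(1/92) - 361)*456)) = 824/(((2/23 - 361)*456)) = 824/((-8301/23*456)) = 824/(-3785256/23) = 824*(-23/3785256) = -2369/473157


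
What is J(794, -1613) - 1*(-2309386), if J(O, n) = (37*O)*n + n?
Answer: -45078941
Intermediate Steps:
J(O, n) = n + 37*O*n (J(O, n) = 37*O*n + n = n + 37*O*n)
J(794, -1613) - 1*(-2309386) = -1613*(1 + 37*794) - 1*(-2309386) = -1613*(1 + 29378) + 2309386 = -1613*29379 + 2309386 = -47388327 + 2309386 = -45078941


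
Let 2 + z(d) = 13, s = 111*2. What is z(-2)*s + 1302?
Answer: 3744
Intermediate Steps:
s = 222
z(d) = 11 (z(d) = -2 + 13 = 11)
z(-2)*s + 1302 = 11*222 + 1302 = 2442 + 1302 = 3744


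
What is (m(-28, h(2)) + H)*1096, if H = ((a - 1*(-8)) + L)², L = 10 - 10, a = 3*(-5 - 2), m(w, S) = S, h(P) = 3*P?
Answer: 191800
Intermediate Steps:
a = -21 (a = 3*(-7) = -21)
L = 0
H = 169 (H = ((-21 - 1*(-8)) + 0)² = ((-21 + 8) + 0)² = (-13 + 0)² = (-13)² = 169)
(m(-28, h(2)) + H)*1096 = (3*2 + 169)*1096 = (6 + 169)*1096 = 175*1096 = 191800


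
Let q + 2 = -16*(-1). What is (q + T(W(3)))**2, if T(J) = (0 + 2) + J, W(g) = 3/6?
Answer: 1089/4 ≈ 272.25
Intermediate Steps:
W(g) = 1/2 (W(g) = 3*(1/6) = 1/2)
q = 14 (q = -2 - 16*(-1) = -2 + 16 = 14)
T(J) = 2 + J
(q + T(W(3)))**2 = (14 + (2 + 1/2))**2 = (14 + 5/2)**2 = (33/2)**2 = 1089/4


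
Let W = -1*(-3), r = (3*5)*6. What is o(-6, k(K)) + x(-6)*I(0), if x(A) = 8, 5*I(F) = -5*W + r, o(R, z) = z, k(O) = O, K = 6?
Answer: 126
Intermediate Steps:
r = 90 (r = 15*6 = 90)
W = 3
I(F) = 15 (I(F) = (-5*3 + 90)/5 = (-15 + 90)/5 = (⅕)*75 = 15)
o(-6, k(K)) + x(-6)*I(0) = 6 + 8*15 = 6 + 120 = 126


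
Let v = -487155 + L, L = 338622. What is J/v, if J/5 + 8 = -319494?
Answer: 1597510/148533 ≈ 10.755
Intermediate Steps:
J = -1597510 (J = -40 + 5*(-319494) = -40 - 1597470 = -1597510)
v = -148533 (v = -487155 + 338622 = -148533)
J/v = -1597510/(-148533) = -1597510*(-1/148533) = 1597510/148533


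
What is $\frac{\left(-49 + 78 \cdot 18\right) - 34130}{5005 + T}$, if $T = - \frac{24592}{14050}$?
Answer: $- \frac{76748125}{11715943} \approx -6.5507$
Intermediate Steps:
$T = - \frac{12296}{7025}$ ($T = \left(-24592\right) \frac{1}{14050} = - \frac{12296}{7025} \approx -1.7503$)
$\frac{\left(-49 + 78 \cdot 18\right) - 34130}{5005 + T} = \frac{\left(-49 + 78 \cdot 18\right) - 34130}{5005 - \frac{12296}{7025}} = \frac{\left(-49 + 1404\right) - 34130}{\frac{35147829}{7025}} = \left(1355 - 34130\right) \frac{7025}{35147829} = \left(-32775\right) \frac{7025}{35147829} = - \frac{76748125}{11715943}$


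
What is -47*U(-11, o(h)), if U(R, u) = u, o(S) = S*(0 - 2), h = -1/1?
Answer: -94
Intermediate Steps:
h = -1 (h = -1*1 = -1)
o(S) = -2*S (o(S) = S*(-2) = -2*S)
-47*U(-11, o(h)) = -(-94)*(-1) = -47*2 = -94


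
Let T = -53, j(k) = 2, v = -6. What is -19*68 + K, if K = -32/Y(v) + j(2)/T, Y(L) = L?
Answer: -204586/159 ≈ -1286.7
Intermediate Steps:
K = 842/159 (K = -32/(-6) + 2/(-53) = -32*(-⅙) + 2*(-1/53) = 16/3 - 2/53 = 842/159 ≈ 5.2956)
-19*68 + K = -19*68 + 842/159 = -1292 + 842/159 = -204586/159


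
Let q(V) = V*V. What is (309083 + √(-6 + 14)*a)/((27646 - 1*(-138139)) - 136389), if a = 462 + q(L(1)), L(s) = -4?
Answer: 309083/29396 + 239*√2/7349 ≈ 10.560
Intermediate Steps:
q(V) = V²
a = 478 (a = 462 + (-4)² = 462 + 16 = 478)
(309083 + √(-6 + 14)*a)/((27646 - 1*(-138139)) - 136389) = (309083 + √(-6 + 14)*478)/((27646 - 1*(-138139)) - 136389) = (309083 + √8*478)/((27646 + 138139) - 136389) = (309083 + (2*√2)*478)/(165785 - 136389) = (309083 + 956*√2)/29396 = (309083 + 956*√2)*(1/29396) = 309083/29396 + 239*√2/7349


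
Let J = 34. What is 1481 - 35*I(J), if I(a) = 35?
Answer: 256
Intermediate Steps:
1481 - 35*I(J) = 1481 - 35*35 = 1481 - 1225 = 256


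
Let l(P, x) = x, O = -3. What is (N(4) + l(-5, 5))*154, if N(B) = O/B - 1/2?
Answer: 1155/2 ≈ 577.50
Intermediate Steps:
N(B) = -½ - 3/B (N(B) = -3/B - 1/2 = -3/B - 1*½ = -3/B - ½ = -½ - 3/B)
(N(4) + l(-5, 5))*154 = ((½)*(-6 - 1*4)/4 + 5)*154 = ((½)*(¼)*(-6 - 4) + 5)*154 = ((½)*(¼)*(-10) + 5)*154 = (-5/4 + 5)*154 = (15/4)*154 = 1155/2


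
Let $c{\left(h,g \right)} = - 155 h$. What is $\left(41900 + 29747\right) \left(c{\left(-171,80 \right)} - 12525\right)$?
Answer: $1001625060$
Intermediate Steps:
$\left(41900 + 29747\right) \left(c{\left(-171,80 \right)} - 12525\right) = \left(41900 + 29747\right) \left(\left(-155\right) \left(-171\right) - 12525\right) = 71647 \left(26505 - 12525\right) = 71647 \cdot 13980 = 1001625060$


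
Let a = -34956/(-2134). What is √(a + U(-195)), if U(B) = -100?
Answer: I*√95199874/1067 ≈ 9.1444*I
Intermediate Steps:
a = 17478/1067 (a = -34956*(-1/2134) = 17478/1067 ≈ 16.380)
√(a + U(-195)) = √(17478/1067 - 100) = √(-89222/1067) = I*√95199874/1067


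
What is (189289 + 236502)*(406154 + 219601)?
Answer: 266440847205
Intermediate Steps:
(189289 + 236502)*(406154 + 219601) = 425791*625755 = 266440847205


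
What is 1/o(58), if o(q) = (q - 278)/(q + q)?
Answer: -29/55 ≈ -0.52727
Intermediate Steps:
o(q) = (-278 + q)/(2*q) (o(q) = (-278 + q)/((2*q)) = (-278 + q)*(1/(2*q)) = (-278 + q)/(2*q))
1/o(58) = 1/((1/2)*(-278 + 58)/58) = 1/((1/2)*(1/58)*(-220)) = 1/(-55/29) = -29/55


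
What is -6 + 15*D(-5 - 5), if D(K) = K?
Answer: -156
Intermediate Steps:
-6 + 15*D(-5 - 5) = -6 + 15*(-5 - 5) = -6 + 15*(-10) = -6 - 150 = -156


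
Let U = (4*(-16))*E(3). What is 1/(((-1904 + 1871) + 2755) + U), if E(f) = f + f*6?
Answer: 1/1378 ≈ 0.00072569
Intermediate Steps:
E(f) = 7*f (E(f) = f + 6*f = 7*f)
U = -1344 (U = (4*(-16))*(7*3) = -64*21 = -1344)
1/(((-1904 + 1871) + 2755) + U) = 1/(((-1904 + 1871) + 2755) - 1344) = 1/((-33 + 2755) - 1344) = 1/(2722 - 1344) = 1/1378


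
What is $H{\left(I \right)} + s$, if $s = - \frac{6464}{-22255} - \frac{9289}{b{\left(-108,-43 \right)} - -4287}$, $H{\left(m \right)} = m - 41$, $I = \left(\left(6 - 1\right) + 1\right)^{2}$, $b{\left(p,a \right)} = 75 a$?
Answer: $- \frac{318035977}{23634810} \approx -13.456$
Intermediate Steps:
$I = 36$ ($I = \left(\left(6 - 1\right) + 1\right)^{2} = \left(5 + 1\right)^{2} = 6^{2} = 36$)
$H{\left(m \right)} = -41 + m$ ($H{\left(m \right)} = m - 41 = -41 + m$)
$s = - \frac{199861927}{23634810}$ ($s = - \frac{6464}{-22255} - \frac{9289}{75 \left(-43\right) - -4287} = \left(-6464\right) \left(- \frac{1}{22255}\right) - \frac{9289}{-3225 + 4287} = \frac{6464}{22255} - \frac{9289}{1062} = - \frac{199861927}{23634810} \approx -8.4563$)
$H{\left(I \right)} + s = \left(-41 + 36\right) - \frac{199861927}{23634810} = -5 - \frac{199861927}{23634810} = - \frac{318035977}{23634810}$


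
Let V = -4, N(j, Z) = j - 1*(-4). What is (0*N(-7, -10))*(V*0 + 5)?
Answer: 0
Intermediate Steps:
N(j, Z) = 4 + j (N(j, Z) = j + 4 = 4 + j)
(0*N(-7, -10))*(V*0 + 5) = (0*(4 - 7))*(-4*0 + 5) = (0*(-3))*(0 + 5) = 0*5 = 0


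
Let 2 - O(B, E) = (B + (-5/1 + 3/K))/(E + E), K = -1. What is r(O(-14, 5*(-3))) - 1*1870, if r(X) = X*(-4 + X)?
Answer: -421529/225 ≈ -1873.5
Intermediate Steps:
O(B, E) = 2 - (-8 + B)/(2*E) (O(B, E) = 2 - (B + (-5/1 + 3/(-1)))/(E + E) = 2 - (B + (-5*1 + 3*(-1)))/(2*E) = 2 - (B + (-5 - 3))*1/(2*E) = 2 - (B - 8)*1/(2*E) = 2 - (-8 + B)*1/(2*E) = 2 - (-8 + B)/(2*E))
r(O(-14, 5*(-3))) - 1*1870 = ((8 - 1*(-14) + 4*(5*(-3)))/(2*((5*(-3)))))*(-4 + (8 - 1*(-14) + 4*(5*(-3)))/(2*((5*(-3))))) - 1*1870 = ((½)*(8 + 14 + 4*(-15))/(-15))*(-4 + (½)*(8 + 14 + 4*(-15))/(-15)) - 1870 = ((½)*(-1/15)*(8 + 14 - 60))*(-4 + (½)*(-1/15)*(8 + 14 - 60)) - 1870 = ((½)*(-1/15)*(-38))*(-4 + (½)*(-1/15)*(-38)) - 1870 = 19*(-4 + 19/15)/15 - 1870 = (19/15)*(-41/15) - 1870 = -779/225 - 1870 = -421529/225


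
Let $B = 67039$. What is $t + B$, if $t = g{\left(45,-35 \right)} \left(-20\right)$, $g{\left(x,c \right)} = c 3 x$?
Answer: $161539$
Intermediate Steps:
$g{\left(x,c \right)} = 3 c x$
$t = 94500$ ($t = 3 \left(-35\right) 45 \left(-20\right) = \left(-4725\right) \left(-20\right) = 94500$)
$t + B = 94500 + 67039 = 161539$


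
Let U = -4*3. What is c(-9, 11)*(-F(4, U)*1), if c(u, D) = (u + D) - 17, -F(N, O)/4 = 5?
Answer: -300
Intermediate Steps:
U = -12
F(N, O) = -20 (F(N, O) = -4*5 = -20)
c(u, D) = -17 + D + u (c(u, D) = (D + u) - 17 = -17 + D + u)
c(-9, 11)*(-F(4, U)*1) = (-17 + 11 - 9)*(-1*(-20)*1) = -300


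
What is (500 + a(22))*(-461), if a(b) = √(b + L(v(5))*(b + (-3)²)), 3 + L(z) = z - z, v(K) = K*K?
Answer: -230500 - 461*I*√71 ≈ -2.305e+5 - 3884.5*I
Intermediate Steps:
v(K) = K²
L(z) = -3 (L(z) = -3 + (z - z) = -3 + 0 = -3)
a(b) = √(-27 - 2*b) (a(b) = √(b - 3*(b + (-3)²)) = √(b - 3*(b + 9)) = √(b - 3*(9 + b)) = √(b + (-27 - 3*b)) = √(-27 - 2*b))
(500 + a(22))*(-461) = (500 + √(-27 - 2*22))*(-461) = (500 + √(-27 - 44))*(-461) = (500 + √(-71))*(-461) = (500 + I*√71)*(-461) = -230500 - 461*I*√71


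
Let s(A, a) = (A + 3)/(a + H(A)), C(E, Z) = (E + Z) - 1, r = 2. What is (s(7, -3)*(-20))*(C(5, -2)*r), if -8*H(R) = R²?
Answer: 6400/73 ≈ 87.671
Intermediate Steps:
H(R) = -R²/8
C(E, Z) = -1 + E + Z
s(A, a) = (3 + A)/(a - A²/8) (s(A, a) = (A + 3)/(a - A²/8) = (3 + A)/(a - A²/8))
(s(7, -3)*(-20))*(C(5, -2)*r) = ((8*(3 + 7)/(-1*7² + 8*(-3)))*(-20))*((-1 + 5 - 2)*2) = ((8*10/(-1*49 - 24))*(-20))*(2*2) = ((8*10/(-49 - 24))*(-20))*4 = ((8*10/(-73))*(-20))*4 = ((8*(-1/73)*10)*(-20))*4 = -80/73*(-20)*4 = (1600/73)*4 = 6400/73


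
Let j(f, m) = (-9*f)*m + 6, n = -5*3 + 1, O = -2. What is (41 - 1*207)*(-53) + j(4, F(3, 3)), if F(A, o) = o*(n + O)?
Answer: 10532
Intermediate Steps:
n = -14 (n = -15 + 1 = -14)
F(A, o) = -16*o (F(A, o) = o*(-14 - 2) = o*(-16) = -16*o)
j(f, m) = 6 - 9*f*m (j(f, m) = -9*f*m + 6 = 6 - 9*f*m)
(41 - 1*207)*(-53) + j(4, F(3, 3)) = (41 - 1*207)*(-53) + (6 - 9*4*(-16*3)) = (41 - 207)*(-53) + (6 - 9*4*(-48)) = -166*(-53) + (6 + 1728) = 8798 + 1734 = 10532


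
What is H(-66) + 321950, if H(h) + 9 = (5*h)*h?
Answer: 343721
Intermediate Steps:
H(h) = -9 + 5*h² (H(h) = -9 + (5*h)*h = -9 + 5*h²)
H(-66) + 321950 = (-9 + 5*(-66)²) + 321950 = (-9 + 5*4356) + 321950 = (-9 + 21780) + 321950 = 21771 + 321950 = 343721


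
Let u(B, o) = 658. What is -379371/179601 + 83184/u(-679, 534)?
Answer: 2448383911/19696243 ≈ 124.31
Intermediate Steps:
-379371/179601 + 83184/u(-679, 534) = -379371/179601 + 83184/658 = -379371*1/179601 + 83184*(1/658) = -126457/59867 + 41592/329 = 2448383911/19696243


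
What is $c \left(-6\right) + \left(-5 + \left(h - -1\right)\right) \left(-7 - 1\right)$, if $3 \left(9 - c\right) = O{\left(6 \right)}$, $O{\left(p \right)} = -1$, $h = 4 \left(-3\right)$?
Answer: $72$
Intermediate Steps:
$h = -12$
$c = \frac{28}{3}$ ($c = 9 - - \frac{1}{3} = 9 + \frac{1}{3} = \frac{28}{3} \approx 9.3333$)
$c \left(-6\right) + \left(-5 + \left(h - -1\right)\right) \left(-7 - 1\right) = \frac{28}{3} \left(-6\right) + \left(-5 - 11\right) \left(-7 - 1\right) = -56 + \left(-5 + \left(-12 + 1\right)\right) \left(-8\right) = -56 + \left(-5 - 11\right) \left(-8\right) = -56 - -128 = -56 + 128 = 72$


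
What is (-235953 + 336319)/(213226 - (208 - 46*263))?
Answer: 50183/112558 ≈ 0.44584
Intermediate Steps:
(-235953 + 336319)/(213226 - (208 - 46*263)) = 100366/(213226 - (208 - 12098)) = 100366/(213226 - 1*(-11890)) = 100366/(213226 + 11890) = 100366/225116 = 100366*(1/225116) = 50183/112558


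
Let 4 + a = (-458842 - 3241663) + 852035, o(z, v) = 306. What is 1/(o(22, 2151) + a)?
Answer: -1/2848168 ≈ -3.5110e-7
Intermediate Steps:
a = -2848474 (a = -4 + ((-458842 - 3241663) + 852035) = -4 + (-3700505 + 852035) = -4 - 2848470 = -2848474)
1/(o(22, 2151) + a) = 1/(306 - 2848474) = 1/(-2848168) = -1/2848168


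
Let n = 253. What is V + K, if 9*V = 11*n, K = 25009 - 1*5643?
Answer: 177077/9 ≈ 19675.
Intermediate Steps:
K = 19366 (K = 25009 - 5643 = 19366)
V = 2783/9 (V = (11*253)/9 = (1/9)*2783 = 2783/9 ≈ 309.22)
V + K = 2783/9 + 19366 = 177077/9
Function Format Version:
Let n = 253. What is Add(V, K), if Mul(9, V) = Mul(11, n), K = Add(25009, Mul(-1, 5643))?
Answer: Rational(177077, 9) ≈ 19675.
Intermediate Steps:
K = 19366 (K = Add(25009, -5643) = 19366)
V = Rational(2783, 9) (V = Mul(Rational(1, 9), Mul(11, 253)) = Mul(Rational(1, 9), 2783) = Rational(2783, 9) ≈ 309.22)
Add(V, K) = Add(Rational(2783, 9), 19366) = Rational(177077, 9)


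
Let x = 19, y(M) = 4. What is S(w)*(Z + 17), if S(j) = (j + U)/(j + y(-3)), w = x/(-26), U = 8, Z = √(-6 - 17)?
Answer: 189/5 + 189*I*√23/85 ≈ 37.8 + 10.664*I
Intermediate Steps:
Z = I*√23 (Z = √(-23) = I*√23 ≈ 4.7958*I)
w = -19/26 (w = 19/(-26) = 19*(-1/26) = -19/26 ≈ -0.73077)
S(j) = (8 + j)/(4 + j) (S(j) = (j + 8)/(j + 4) = (8 + j)/(4 + j))
S(w)*(Z + 17) = ((8 - 19/26)/(4 - 19/26))*(I*√23 + 17) = ((189/26)/(85/26))*(17 + I*√23) = ((26/85)*(189/26))*(17 + I*√23) = 189*(17 + I*√23)/85 = 189/5 + 189*I*√23/85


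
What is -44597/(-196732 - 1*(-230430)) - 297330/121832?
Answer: -551884573/146624812 ≈ -3.7639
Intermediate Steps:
-44597/(-196732 - 1*(-230430)) - 297330/121832 = -44597/(-196732 + 230430) - 297330*1/121832 = -44597/33698 - 148665/60916 = -44597*1/33698 - 148665/60916 = -6371/4814 - 148665/60916 = -551884573/146624812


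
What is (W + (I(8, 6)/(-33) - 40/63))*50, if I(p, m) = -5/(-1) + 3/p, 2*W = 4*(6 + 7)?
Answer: 3493025/2772 ≈ 1260.1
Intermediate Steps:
W = 26 (W = (4*(6 + 7))/2 = (4*13)/2 = (½)*52 = 26)
I(p, m) = 5 + 3/p (I(p, m) = -5*(-1) + 3/p = 5 + 3/p)
(W + (I(8, 6)/(-33) - 40/63))*50 = (26 + ((5 + 3/8)/(-33) - 40/63))*50 = (26 + ((5 + 3*(⅛))*(-1/33) - 40*1/63))*50 = (26 + ((5 + 3/8)*(-1/33) - 40/63))*50 = (26 + ((43/8)*(-1/33) - 40/63))*50 = (26 + (-43/264 - 40/63))*50 = (26 - 4423/5544)*50 = (139721/5544)*50 = 3493025/2772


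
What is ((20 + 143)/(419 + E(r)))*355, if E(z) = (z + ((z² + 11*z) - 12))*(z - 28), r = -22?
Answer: -57865/9981 ≈ -5.7975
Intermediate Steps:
E(z) = (-28 + z)*(-12 + z² + 12*z) (E(z) = (z + (-12 + z² + 11*z))*(-28 + z) = (-12 + z² + 12*z)*(-28 + z) = (-28 + z)*(-12 + z² + 12*z))
((20 + 143)/(419 + E(r)))*355 = ((20 + 143)/(419 + (336 + (-22)³ - 348*(-22) - 16*(-22)²)))*355 = (163/(419 + (336 - 10648 + 7656 - 16*484)))*355 = (163/(419 + (336 - 10648 + 7656 - 7744)))*355 = (163/(419 - 10400))*355 = (163/(-9981))*355 = (163*(-1/9981))*355 = -163/9981*355 = -57865/9981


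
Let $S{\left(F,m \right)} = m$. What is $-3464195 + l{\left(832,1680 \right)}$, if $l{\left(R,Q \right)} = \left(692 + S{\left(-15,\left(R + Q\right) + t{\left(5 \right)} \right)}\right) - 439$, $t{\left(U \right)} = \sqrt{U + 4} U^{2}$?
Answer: $-3461355$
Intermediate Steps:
$t{\left(U \right)} = U^{2} \sqrt{4 + U}$ ($t{\left(U \right)} = \sqrt{4 + U} U^{2} = U^{2} \sqrt{4 + U}$)
$l{\left(R,Q \right)} = 328 + Q + R$ ($l{\left(R,Q \right)} = \left(692 + \left(\left(R + Q\right) + 5^{2} \sqrt{4 + 5}\right)\right) - 439 = \left(692 + \left(\left(Q + R\right) + 25 \sqrt{9}\right)\right) - 439 = \left(692 + \left(\left(Q + R\right) + 25 \cdot 3\right)\right) - 439 = \left(692 + \left(\left(Q + R\right) + 75\right)\right) - 439 = \left(692 + \left(75 + Q + R\right)\right) - 439 = \left(767 + Q + R\right) - 439 = 328 + Q + R$)
$-3464195 + l{\left(832,1680 \right)} = -3464195 + \left(328 + 1680 + 832\right) = -3464195 + 2840 = -3461355$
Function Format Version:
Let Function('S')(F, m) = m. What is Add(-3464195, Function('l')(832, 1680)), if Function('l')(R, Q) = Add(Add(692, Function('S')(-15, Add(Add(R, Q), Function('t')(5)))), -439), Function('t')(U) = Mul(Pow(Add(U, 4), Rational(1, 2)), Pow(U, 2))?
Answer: -3461355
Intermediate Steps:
Function('t')(U) = Mul(Pow(U, 2), Pow(Add(4, U), Rational(1, 2))) (Function('t')(U) = Mul(Pow(Add(4, U), Rational(1, 2)), Pow(U, 2)) = Mul(Pow(U, 2), Pow(Add(4, U), Rational(1, 2))))
Function('l')(R, Q) = Add(328, Q, R) (Function('l')(R, Q) = Add(Add(692, Add(Add(R, Q), Mul(Pow(5, 2), Pow(Add(4, 5), Rational(1, 2))))), -439) = Add(Add(692, Add(Add(Q, R), Mul(25, Pow(9, Rational(1, 2))))), -439) = Add(Add(692, Add(Add(Q, R), Mul(25, 3))), -439) = Add(Add(692, Add(Add(Q, R), 75)), -439) = Add(Add(692, Add(75, Q, R)), -439) = Add(Add(767, Q, R), -439) = Add(328, Q, R))
Add(-3464195, Function('l')(832, 1680)) = Add(-3464195, Add(328, 1680, 832)) = Add(-3464195, 2840) = -3461355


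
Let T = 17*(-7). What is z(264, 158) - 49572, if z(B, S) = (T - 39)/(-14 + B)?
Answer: -6196579/125 ≈ -49573.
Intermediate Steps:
T = -119
z(B, S) = -158/(-14 + B) (z(B, S) = (-119 - 39)/(-14 + B) = -158/(-14 + B))
z(264, 158) - 49572 = -158/(-14 + 264) - 49572 = -158/250 - 49572 = -158*1/250 - 49572 = -79/125 - 49572 = -6196579/125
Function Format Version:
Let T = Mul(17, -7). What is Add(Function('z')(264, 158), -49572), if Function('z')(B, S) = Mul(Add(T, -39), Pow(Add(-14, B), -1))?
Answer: Rational(-6196579, 125) ≈ -49573.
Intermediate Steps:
T = -119
Function('z')(B, S) = Mul(-158, Pow(Add(-14, B), -1)) (Function('z')(B, S) = Mul(Add(-119, -39), Pow(Add(-14, B), -1)) = Mul(-158, Pow(Add(-14, B), -1)))
Add(Function('z')(264, 158), -49572) = Add(Mul(-158, Pow(Add(-14, 264), -1)), -49572) = Add(Mul(-158, Pow(250, -1)), -49572) = Add(Mul(-158, Rational(1, 250)), -49572) = Add(Rational(-79, 125), -49572) = Rational(-6196579, 125)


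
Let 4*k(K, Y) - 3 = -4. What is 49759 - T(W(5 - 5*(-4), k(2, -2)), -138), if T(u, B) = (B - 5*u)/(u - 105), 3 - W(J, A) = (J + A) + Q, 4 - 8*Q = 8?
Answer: 25128168/505 ≈ 49759.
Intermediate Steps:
Q = -1/2 (Q = 1/2 - 1/8*8 = 1/2 - 1 = -1/2 ≈ -0.50000)
k(K, Y) = -1/4 (k(K, Y) = 3/4 + (1/4)*(-4) = 3/4 - 1 = -1/4)
W(J, A) = 7/2 - A - J (W(J, A) = 3 - ((J + A) - 1/2) = 3 - ((A + J) - 1/2) = 3 - (-1/2 + A + J) = 3 + (1/2 - A - J) = 7/2 - A - J)
T(u, B) = (B - 5*u)/(-105 + u)
49759 - T(W(5 - 5*(-4), k(2, -2)), -138) = 49759 - (-138 - 5*(7/2 - 1*(-1/4) - (5 - 5*(-4))))/(-105 + (7/2 - 1*(-1/4) - (5 - 5*(-4)))) = 49759 - (-138 - 5*(7/2 + 1/4 - (5 + 20)))/(-105 + (7/2 + 1/4 - (5 + 20))) = 49759 - (-138 - 5*(7/2 + 1/4 - 1*25))/(-105 + (7/2 + 1/4 - 1*25)) = 49759 - (-138 - 5*(7/2 + 1/4 - 25))/(-105 + (7/2 + 1/4 - 25)) = 49759 - (-138 - 5*(-85/4))/(-105 - 85/4) = 49759 - (-138 + 425/4)/(-505/4) = 49759 - (-4)*(-127)/(505*4) = 49759 - 1*127/505 = 49759 - 127/505 = 25128168/505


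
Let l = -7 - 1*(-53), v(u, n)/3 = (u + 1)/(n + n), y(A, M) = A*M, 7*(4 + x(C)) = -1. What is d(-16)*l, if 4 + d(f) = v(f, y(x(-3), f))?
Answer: -92621/464 ≈ -199.61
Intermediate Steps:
x(C) = -29/7 (x(C) = -4 + (⅐)*(-1) = -4 - ⅐ = -29/7)
v(u, n) = 3*(1 + u)/(2*n) (v(u, n) = 3*((u + 1)/(n + n)) = 3*((1 + u)/((2*n))) = 3*((1 + u)*(1/(2*n))) = 3*((1 + u)/(2*n)) = 3*(1 + u)/(2*n))
d(f) = -4 - 21*(1 + f)/(58*f) (d(f) = -4 + 3*(1 + f)/(2*((-29*f/7))) = -4 + 3*(-7/(29*f))*(1 + f)/2 = -4 - 21*(1 + f)/(58*f))
l = 46 (l = -7 + 53 = 46)
d(-16)*l = ((1/58)*(-21 - 253*(-16))/(-16))*46 = ((1/58)*(-1/16)*(-21 + 4048))*46 = ((1/58)*(-1/16)*4027)*46 = -4027/928*46 = -92621/464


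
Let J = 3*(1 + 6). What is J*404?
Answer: 8484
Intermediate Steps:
J = 21 (J = 3*7 = 21)
J*404 = 21*404 = 8484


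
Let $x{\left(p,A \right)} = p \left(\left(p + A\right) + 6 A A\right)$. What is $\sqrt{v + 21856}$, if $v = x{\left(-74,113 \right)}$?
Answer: $i \sqrt{5650466} \approx 2377.1 i$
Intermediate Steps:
$x{\left(p,A \right)} = p \left(A + p + 6 A^{2}\right)$ ($x{\left(p,A \right)} = p \left(\left(A + p\right) + 6 A^{2}\right) = p \left(A + p + 6 A^{2}\right)$)
$v = -5672322$ ($v = - 74 \left(113 - 74 + 6 \cdot 113^{2}\right) = - 74 \left(113 - 74 + 6 \cdot 12769\right) = - 74 \left(113 - 74 + 76614\right) = \left(-74\right) 76653 = -5672322$)
$\sqrt{v + 21856} = \sqrt{-5672322 + 21856} = \sqrt{-5650466} = i \sqrt{5650466}$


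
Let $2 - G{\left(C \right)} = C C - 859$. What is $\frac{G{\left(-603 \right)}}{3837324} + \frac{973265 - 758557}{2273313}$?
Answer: $- \frac{61298561}{726953211201} \approx -8.4323 \cdot 10^{-5}$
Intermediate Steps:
$G{\left(C \right)} = 861 - C^{2}$ ($G{\left(C \right)} = 2 - \left(C C - 859\right) = 2 - \left(C^{2} - 859\right) = 2 - \left(-859 + C^{2}\right) = 861 - C^{2}$)
$\frac{G{\left(-603 \right)}}{3837324} + \frac{973265 - 758557}{2273313} = \frac{861 - \left(-603\right)^{2}}{3837324} + \frac{973265 - 758557}{2273313} = \left(861 - 363609\right) \frac{1}{3837324} + \left(973265 - 758557\right) \frac{1}{2273313} = \left(861 - 363609\right) \frac{1}{3837324} + 214708 \cdot \frac{1}{2273313} = \left(-362748\right) \frac{1}{3837324} + \frac{214708}{2273313} = - \frac{30229}{319777} + \frac{214708}{2273313} = - \frac{61298561}{726953211201}$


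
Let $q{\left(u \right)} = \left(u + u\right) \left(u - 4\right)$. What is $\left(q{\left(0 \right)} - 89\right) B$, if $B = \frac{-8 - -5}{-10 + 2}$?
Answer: $- \frac{267}{8} \approx -33.375$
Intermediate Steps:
$q{\left(u \right)} = 2 u \left(-4 + u\right)$
$B = \frac{3}{8}$ ($B = \frac{-8 + \left(3 + 2\right)}{-8} = \left(-8 + 5\right) \left(- \frac{1}{8}\right) = \left(-3\right) \left(- \frac{1}{8}\right) = \frac{3}{8} \approx 0.375$)
$\left(q{\left(0 \right)} - 89\right) B = \left(2 \cdot 0 \left(-4 + 0\right) - 89\right) \frac{3}{8} = \left(2 \cdot 0 \left(-4\right) - 89\right) \frac{3}{8} = \left(0 - 89\right) \frac{3}{8} = \left(-89\right) \frac{3}{8} = - \frac{267}{8}$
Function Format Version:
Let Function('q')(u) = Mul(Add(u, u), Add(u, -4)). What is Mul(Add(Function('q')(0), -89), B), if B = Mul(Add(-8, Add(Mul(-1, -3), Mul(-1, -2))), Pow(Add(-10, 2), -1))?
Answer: Rational(-267, 8) ≈ -33.375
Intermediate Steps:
Function('q')(u) = Mul(2, u, Add(-4, u)) (Function('q')(u) = Mul(Mul(2, u), Add(-4, u)) = Mul(2, u, Add(-4, u)))
B = Rational(3, 8) (B = Mul(Add(-8, Add(3, 2)), Pow(-8, -1)) = Mul(Add(-8, 5), Rational(-1, 8)) = Mul(-3, Rational(-1, 8)) = Rational(3, 8) ≈ 0.37500)
Mul(Add(Function('q')(0), -89), B) = Mul(Add(Mul(2, 0, Add(-4, 0)), -89), Rational(3, 8)) = Mul(Add(Mul(2, 0, -4), -89), Rational(3, 8)) = Mul(Add(0, -89), Rational(3, 8)) = Mul(-89, Rational(3, 8)) = Rational(-267, 8)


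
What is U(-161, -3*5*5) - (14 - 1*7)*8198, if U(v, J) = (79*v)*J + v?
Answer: 896378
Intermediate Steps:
U(v, J) = v + 79*J*v (U(v, J) = 79*J*v + v = v + 79*J*v)
U(-161, -3*5*5) - (14 - 1*7)*8198 = -161*(1 + 79*(-3*5*5)) - (14 - 1*7)*8198 = -161*(1 + 79*(-15*5)) - (14 - 7)*8198 = -161*(1 + 79*(-75)) - 7*8198 = -161*(1 - 5925) - 1*57386 = -161*(-5924) - 57386 = 953764 - 57386 = 896378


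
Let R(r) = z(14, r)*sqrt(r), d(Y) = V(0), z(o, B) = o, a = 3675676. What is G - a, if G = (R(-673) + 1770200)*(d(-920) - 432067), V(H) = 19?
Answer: -764815045276 - 6048672*I*sqrt(673) ≈ -7.6481e+11 - 1.5692e+8*I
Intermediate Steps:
d(Y) = 19
R(r) = 14*sqrt(r)
G = -764811369600 - 6048672*I*sqrt(673) (G = (14*sqrt(-673) + 1770200)*(19 - 432067) = (14*(I*sqrt(673)) + 1770200)*(-432048) = (14*I*sqrt(673) + 1770200)*(-432048) = (1770200 + 14*I*sqrt(673))*(-432048) = -764811369600 - 6048672*I*sqrt(673) ≈ -7.6481e+11 - 1.5692e+8*I)
G - a = (-764811369600 - 6048672*I*sqrt(673)) - 1*3675676 = (-764811369600 - 6048672*I*sqrt(673)) - 3675676 = -764815045276 - 6048672*I*sqrt(673)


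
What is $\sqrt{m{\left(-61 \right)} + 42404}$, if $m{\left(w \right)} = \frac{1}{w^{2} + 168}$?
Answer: $\frac{7 \sqrt{13088402277}}{3889} \approx 205.92$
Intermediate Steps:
$m{\left(w \right)} = \frac{1}{168 + w^{2}}$
$\sqrt{m{\left(-61 \right)} + 42404} = \sqrt{\frac{1}{168 + \left(-61\right)^{2}} + 42404} = \sqrt{\frac{1}{168 + 3721} + 42404} = \sqrt{\frac{1}{3889} + 42404} = \sqrt{\frac{164909157}{3889}} = \frac{7 \sqrt{13088402277}}{3889}$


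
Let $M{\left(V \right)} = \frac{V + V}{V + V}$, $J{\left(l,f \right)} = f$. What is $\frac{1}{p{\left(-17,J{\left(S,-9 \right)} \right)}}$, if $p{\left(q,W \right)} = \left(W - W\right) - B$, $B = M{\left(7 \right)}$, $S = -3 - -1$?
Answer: $-1$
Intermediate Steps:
$S = -2$ ($S = -3 + 1 = -2$)
$M{\left(V \right)} = 1$ ($M{\left(V \right)} = \frac{2 V}{2 V} = 2 V \frac{1}{2 V} = 1$)
$B = 1$
$p{\left(q,W \right)} = -1$ ($p{\left(q,W \right)} = \left(W - W\right) - 1 = 0 - 1 = -1$)
$\frac{1}{p{\left(-17,J{\left(S,-9 \right)} \right)}} = \frac{1}{-1} = -1$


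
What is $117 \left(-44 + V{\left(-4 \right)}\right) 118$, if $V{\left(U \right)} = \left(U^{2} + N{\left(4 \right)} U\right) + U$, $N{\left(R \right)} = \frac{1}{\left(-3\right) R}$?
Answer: $-437190$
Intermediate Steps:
$N{\left(R \right)} = - \frac{1}{3 R}$
$V{\left(U \right)} = U^{2} + \frac{11 U}{12}$ ($V{\left(U \right)} = \left(U^{2} + - \frac{1}{3 \cdot 4} U\right) + U = \left(U^{2} + \left(- \frac{1}{3}\right) \frac{1}{4} U\right) + U = \left(U^{2} - \frac{U}{12}\right) + U = U^{2} + \frac{11 U}{12}$)
$117 \left(-44 + V{\left(-4 \right)}\right) 118 = 117 \left(-44 + \frac{1}{12} \left(-4\right) \left(11 + 12 \left(-4\right)\right)\right) 118 = 117 \left(-44 + \frac{1}{12} \left(-4\right) \left(11 - 48\right)\right) 118 = 117 \left(-44 + \frac{1}{12} \left(-4\right) \left(-37\right)\right) 118 = 117 \left(-44 + \frac{37}{3}\right) 118 = 117 \left(- \frac{95}{3}\right) 118 = \left(-3705\right) 118 = -437190$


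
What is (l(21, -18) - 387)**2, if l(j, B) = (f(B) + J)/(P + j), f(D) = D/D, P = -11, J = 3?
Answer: 3736489/25 ≈ 1.4946e+5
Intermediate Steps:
f(D) = 1
l(j, B) = 4/(-11 + j) (l(j, B) = (1 + 3)/(-11 + j) = 4/(-11 + j))
(l(21, -18) - 387)**2 = (4/(-11 + 21) - 387)**2 = (4/10 - 387)**2 = (4*(1/10) - 387)**2 = (2/5 - 387)**2 = (-1933/5)**2 = 3736489/25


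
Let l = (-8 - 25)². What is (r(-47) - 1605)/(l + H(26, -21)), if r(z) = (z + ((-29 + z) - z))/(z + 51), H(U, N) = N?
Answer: -406/267 ≈ -1.5206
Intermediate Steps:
l = 1089 (l = (-33)² = 1089)
r(z) = (-29 + z)/(51 + z) (r(z) = (z - 29)/(51 + z) = (-29 + z)/(51 + z))
(r(-47) - 1605)/(l + H(26, -21)) = ((-29 - 47)/(51 - 47) - 1605)/(1089 - 21) = (-76/4 - 1605)/1068 = ((¼)*(-76) - 1605)*(1/1068) = (-19 - 1605)*(1/1068) = -1624*1/1068 = -406/267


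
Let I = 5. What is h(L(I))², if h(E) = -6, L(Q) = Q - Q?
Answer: 36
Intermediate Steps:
L(Q) = 0
h(L(I))² = (-6)² = 36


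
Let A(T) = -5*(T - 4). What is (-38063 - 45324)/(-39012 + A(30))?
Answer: 83387/39142 ≈ 2.1304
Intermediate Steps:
A(T) = 20 - 5*T (A(T) = -5*(-4 + T) = 20 - 5*T)
(-38063 - 45324)/(-39012 + A(30)) = (-38063 - 45324)/(-39012 + (20 - 5*30)) = -83387/(-39012 + (20 - 150)) = -83387/(-39012 - 130) = -83387/(-39142) = -83387*(-1/39142) = 83387/39142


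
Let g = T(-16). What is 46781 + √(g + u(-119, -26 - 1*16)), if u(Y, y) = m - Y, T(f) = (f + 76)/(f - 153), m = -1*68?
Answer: 46781 + 3*√951/13 ≈ 46788.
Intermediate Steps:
m = -68
T(f) = (76 + f)/(-153 + f)
u(Y, y) = -68 - Y
g = -60/169 (g = (76 - 16)/(-153 - 16) = 60/(-169) = -1/169*60 = -60/169 ≈ -0.35503)
46781 + √(g + u(-119, -26 - 1*16)) = 46781 + √(-60/169 + (-68 - 1*(-119))) = 46781 + √(-60/169 + (-68 + 119)) = 46781 + √(-60/169 + 51) = 46781 + √(8559/169) = 46781 + 3*√951/13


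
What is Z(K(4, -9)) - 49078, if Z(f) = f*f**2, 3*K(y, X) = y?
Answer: -1325042/27 ≈ -49076.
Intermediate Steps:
K(y, X) = y/3
Z(f) = f**3
Z(K(4, -9)) - 49078 = ((1/3)*4)**3 - 49078 = (4/3)**3 - 49078 = 64/27 - 49078 = -1325042/27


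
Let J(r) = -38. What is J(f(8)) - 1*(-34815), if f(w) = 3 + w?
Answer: 34777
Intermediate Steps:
J(f(8)) - 1*(-34815) = -38 - 1*(-34815) = -38 + 34815 = 34777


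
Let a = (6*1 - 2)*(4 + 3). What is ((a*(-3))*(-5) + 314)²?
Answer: 538756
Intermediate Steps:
a = 28 (a = (6 - 2)*7 = 4*7 = 28)
((a*(-3))*(-5) + 314)² = ((28*(-3))*(-5) + 314)² = (-84*(-5) + 314)² = (420 + 314)² = 734² = 538756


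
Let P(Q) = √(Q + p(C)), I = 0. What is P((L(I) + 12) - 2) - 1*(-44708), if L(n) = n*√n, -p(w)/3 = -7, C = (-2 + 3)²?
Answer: 44708 + √31 ≈ 44714.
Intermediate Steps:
C = 1 (C = 1² = 1)
p(w) = 21 (p(w) = -3*(-7) = 21)
L(n) = n^(3/2)
P(Q) = √(21 + Q) (P(Q) = √(Q + 21) = √(21 + Q))
P((L(I) + 12) - 2) - 1*(-44708) = √(21 + ((0^(3/2) + 12) - 2)) - 1*(-44708) = √(21 + ((0 + 12) - 2)) + 44708 = √(21 + (12 - 2)) + 44708 = √(21 + 10) + 44708 = √31 + 44708 = 44708 + √31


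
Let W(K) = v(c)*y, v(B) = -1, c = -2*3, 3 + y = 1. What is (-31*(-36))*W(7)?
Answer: 2232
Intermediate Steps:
y = -2 (y = -3 + 1 = -2)
c = -6
W(K) = 2 (W(K) = -1*(-2) = 2)
(-31*(-36))*W(7) = -31*(-36)*2 = 1116*2 = 2232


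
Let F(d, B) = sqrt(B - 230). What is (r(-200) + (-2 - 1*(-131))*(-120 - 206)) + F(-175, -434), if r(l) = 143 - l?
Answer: -41711 + 2*I*sqrt(166) ≈ -41711.0 + 25.768*I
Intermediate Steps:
F(d, B) = sqrt(-230 + B)
(r(-200) + (-2 - 1*(-131))*(-120 - 206)) + F(-175, -434) = ((143 - 1*(-200)) + (-2 - 1*(-131))*(-120 - 206)) + sqrt(-230 - 434) = ((143 + 200) + (-2 + 131)*(-326)) + sqrt(-664) = (343 + 129*(-326)) + 2*I*sqrt(166) = (343 - 42054) + 2*I*sqrt(166) = -41711 + 2*I*sqrt(166)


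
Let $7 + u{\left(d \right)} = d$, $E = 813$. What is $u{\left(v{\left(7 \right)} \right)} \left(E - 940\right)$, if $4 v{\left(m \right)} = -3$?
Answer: $\frac{3937}{4} \approx 984.25$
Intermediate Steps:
$v{\left(m \right)} = - \frac{3}{4}$ ($v{\left(m \right)} = \frac{1}{4} \left(-3\right) = - \frac{3}{4}$)
$u{\left(d \right)} = -7 + d$
$u{\left(v{\left(7 \right)} \right)} \left(E - 940\right) = \left(-7 - \frac{3}{4}\right) \left(813 - 940\right) = \left(- \frac{31}{4}\right) \left(-127\right) = \frac{3937}{4}$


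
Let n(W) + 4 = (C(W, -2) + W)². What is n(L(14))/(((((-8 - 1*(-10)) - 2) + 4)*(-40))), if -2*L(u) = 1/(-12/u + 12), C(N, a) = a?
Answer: -4417/3893760 ≈ -0.0011344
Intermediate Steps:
L(u) = -1/(2*(12 - 12/u)) (L(u) = -1/(2*(-12/u + 12)) = -1/(2*(12 - 12/u)))
n(W) = -4 + (-2 + W)²
n(L(14))/(((((-8 - 1*(-10)) - 2) + 4)*(-40))) = ((-1*14/(-24 + 24*14))*(-4 - 1*14/(-24 + 24*14)))/(((((-8 - 1*(-10)) - 2) + 4)*(-40))) = ((-1*14/(-24 + 336))*(-4 - 1*14/(-24 + 336)))/(((((-8 + 10) - 2) + 4)*(-40))) = ((-1*14/312)*(-4 - 1*14/312))/((((2 - 2) + 4)*(-40))) = ((-1*14*1/312)*(-4 - 1*14*1/312))/(((0 + 4)*(-40))) = (-7*(-4 - 7/156)/156)/((4*(-40))) = -7/156*(-631/156)/(-160) = (4417/24336)*(-1/160) = -4417/3893760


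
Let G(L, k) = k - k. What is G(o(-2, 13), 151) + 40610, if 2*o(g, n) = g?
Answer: 40610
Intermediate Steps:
o(g, n) = g/2
G(L, k) = 0
G(o(-2, 13), 151) + 40610 = 0 + 40610 = 40610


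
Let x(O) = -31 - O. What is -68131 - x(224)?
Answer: -67876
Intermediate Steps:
-68131 - x(224) = -68131 - (-31 - 1*224) = -68131 - (-31 - 224) = -68131 - 1*(-255) = -68131 + 255 = -67876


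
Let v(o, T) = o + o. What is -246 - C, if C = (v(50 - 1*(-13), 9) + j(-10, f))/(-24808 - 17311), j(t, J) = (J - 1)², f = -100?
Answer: -10350947/42119 ≈ -245.75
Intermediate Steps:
v(o, T) = 2*o
j(t, J) = (-1 + J)²
C = -10327/42119 (C = (2*(50 - 1*(-13)) + (-1 - 100)²)/(-24808 - 17311) = (2*(50 + 13) + (-101)²)/(-42119) = (2*63 + 10201)*(-1/42119) = (126 + 10201)*(-1/42119) = 10327*(-1/42119) = -10327/42119 ≈ -0.24519)
-246 - C = -246 - 1*(-10327/42119) = -246 + 10327/42119 = -10350947/42119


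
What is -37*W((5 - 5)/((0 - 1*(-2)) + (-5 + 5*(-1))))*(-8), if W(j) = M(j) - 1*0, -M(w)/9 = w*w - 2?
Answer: 5328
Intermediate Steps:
M(w) = 18 - 9*w**2 (M(w) = -9*(w*w - 2) = -9*(w**2 - 2) = -9*(-2 + w**2) = 18 - 9*w**2)
W(j) = 18 - 9*j**2 (W(j) = (18 - 9*j**2) - 1*0 = (18 - 9*j**2) + 0 = 18 - 9*j**2)
-37*W((5 - 5)/((0 - 1*(-2)) + (-5 + 5*(-1))))*(-8) = -37*(18 - 9*(5 - 5)**2/((0 - 1*(-2)) + (-5 + 5*(-1)))**2)*(-8) = -37*(18 - 9*(0/((0 + 2) + (-5 - 5)))**2)*(-8) = -37*(18 - 9*(0/(2 - 10))**2)*(-8) = -37*(18 - 9*(0/(-8))**2)*(-8) = -37*(18 - 9*(0*(-1/8))**2)*(-8) = -37*(18 - 9*0**2)*(-8) = -37*(18 - 9*0)*(-8) = -37*(18 + 0)*(-8) = -37*18*(-8) = -666*(-8) = 5328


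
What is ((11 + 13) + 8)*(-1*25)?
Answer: -800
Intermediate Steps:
((11 + 13) + 8)*(-1*25) = (24 + 8)*(-25) = 32*(-25) = -800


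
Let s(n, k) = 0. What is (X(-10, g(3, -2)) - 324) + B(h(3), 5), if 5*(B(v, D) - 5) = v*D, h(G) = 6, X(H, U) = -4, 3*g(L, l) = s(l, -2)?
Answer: -317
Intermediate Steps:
g(L, l) = 0 (g(L, l) = (⅓)*0 = 0)
B(v, D) = 5 + D*v/5 (B(v, D) = 5 + (v*D)/5 = 5 + (D*v)/5 = 5 + D*v/5)
(X(-10, g(3, -2)) - 324) + B(h(3), 5) = (-4 - 324) + (5 + (⅕)*5*6) = -328 + (5 + 6) = -328 + 11 = -317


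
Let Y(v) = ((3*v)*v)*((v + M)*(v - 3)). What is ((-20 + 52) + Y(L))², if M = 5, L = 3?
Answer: 1024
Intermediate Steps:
Y(v) = 3*v²*(-3 + v)*(5 + v) (Y(v) = ((3*v)*v)*((v + 5)*(v - 3)) = (3*v²)*((5 + v)*(-3 + v)) = (3*v²)*((-3 + v)*(5 + v)) = 3*v²*(-3 + v)*(5 + v))
((-20 + 52) + Y(L))² = ((-20 + 52) + 3*3²*(-15 + 3² + 2*3))² = (32 + 3*9*(-15 + 9 + 6))² = (32 + 3*9*0)² = (32 + 0)² = 32² = 1024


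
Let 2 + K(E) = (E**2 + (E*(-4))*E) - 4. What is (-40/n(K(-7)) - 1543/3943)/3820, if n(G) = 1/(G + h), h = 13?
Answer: 22079257/15062260 ≈ 1.4659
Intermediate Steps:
K(E) = -6 - 3*E**2 (K(E) = -2 + ((E**2 + (E*(-4))*E) - 4) = -2 + ((E**2 + (-4*E)*E) - 4) = -2 + ((E**2 - 4*E**2) - 4) = -2 + (-3*E**2 - 4) = -2 + (-4 - 3*E**2) = -6 - 3*E**2)
n(G) = 1/(13 + G) (n(G) = 1/(G + 13) = 1/(13 + G))
(-40/n(K(-7)) - 1543/3943)/3820 = (-(280 - 5880) - 1543/3943)/3820 = (-(280 - 5880) - 1543*1/3943)*(1/3820) = (-40/(1/(13 + (-6 - 147))) - 1543/3943)*(1/3820) = (-40/(1/(13 - 153)) - 1543/3943)*(1/3820) = (-40/(1/(-140)) - 1543/3943)*(1/3820) = (-40/(-1/140) - 1543/3943)*(1/3820) = (-40*(-140) - 1543/3943)*(1/3820) = (5600 - 1543/3943)*(1/3820) = (22079257/3943)*(1/3820) = 22079257/15062260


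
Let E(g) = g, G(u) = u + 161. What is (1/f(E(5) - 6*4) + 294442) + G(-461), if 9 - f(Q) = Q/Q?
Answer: 2353137/8 ≈ 2.9414e+5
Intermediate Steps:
G(u) = 161 + u
f(Q) = 8 (f(Q) = 9 - Q/Q = 9 - 1*1 = 9 - 1 = 8)
(1/f(E(5) - 6*4) + 294442) + G(-461) = (1/8 + 294442) + (161 - 461) = (⅛ + 294442) - 300 = 2355537/8 - 300 = 2353137/8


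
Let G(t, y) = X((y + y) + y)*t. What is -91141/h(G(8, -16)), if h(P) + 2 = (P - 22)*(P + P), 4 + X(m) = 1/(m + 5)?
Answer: -168519709/6445742 ≈ -26.144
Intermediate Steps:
X(m) = -4 + 1/(5 + m) (X(m) = -4 + 1/(m + 5) = -4 + 1/(5 + m))
G(t, y) = t*(-19 - 12*y)/(5 + 3*y) (G(t, y) = ((-19 - 4*((y + y) + y))/(5 + ((y + y) + y)))*t = ((-19 - 4*(2*y + y))/(5 + (2*y + y)))*t = ((-19 - 12*y)/(5 + 3*y))*t = t*(-19 - 12*y)/(5 + 3*y))
h(P) = -2 + 2*P*(-22 + P) (h(P) = -2 + (P - 22)*(P + P) = -2 + (-22 + P)*(2*P) = -2 + 2*P*(-22 + P))
-91141/h(G(8, -16)) = -91141/(-2 - (-44)*8*(19 + 12*(-16))/(5 + 3*(-16)) + 2*(-1*8*(19 + 12*(-16))/(5 + 3*(-16)))**2) = -91141/(-2 - (-44)*8*(19 - 192)/(5 - 48) + 2*(-1*8*(19 - 192)/(5 - 48))**2) = -91141/(-2 - (-44)*8*(-173)/(-43) + 2*(-1*8*(-173)/(-43))**2) = -91141/(-2 - (-44)*8*(-1)*(-173)/43 + 2*(-1*8*(-1/43)*(-173))**2) = -91141/(-2 - 44*(-1384/43) + 2*(-1384/43)**2) = -91141/(-2 + 60896/43 + 2*(1915456/1849)) = -91141/(-2 + 60896/43 + 3830912/1849) = -91141/6445742/1849 = -91141*1849/6445742 = -168519709/6445742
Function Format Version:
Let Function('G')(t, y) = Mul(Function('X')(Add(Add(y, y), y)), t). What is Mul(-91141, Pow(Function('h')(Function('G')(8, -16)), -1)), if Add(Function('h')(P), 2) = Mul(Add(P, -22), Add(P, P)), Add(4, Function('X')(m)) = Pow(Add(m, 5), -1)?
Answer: Rational(-168519709, 6445742) ≈ -26.144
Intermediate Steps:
Function('X')(m) = Add(-4, Pow(Add(5, m), -1)) (Function('X')(m) = Add(-4, Pow(Add(m, 5), -1)) = Add(-4, Pow(Add(5, m), -1)))
Function('G')(t, y) = Mul(t, Pow(Add(5, Mul(3, y)), -1), Add(-19, Mul(-12, y))) (Function('G')(t, y) = Mul(Mul(Pow(Add(5, Add(Add(y, y), y)), -1), Add(-19, Mul(-4, Add(Add(y, y), y)))), t) = Mul(Mul(Pow(Add(5, Add(Mul(2, y), y)), -1), Add(-19, Mul(-4, Add(Mul(2, y), y)))), t) = Mul(Mul(Pow(Add(5, Mul(3, y)), -1), Add(-19, Mul(-4, Mul(3, y)))), t) = Mul(Mul(Pow(Add(5, Mul(3, y)), -1), Add(-19, Mul(-12, y))), t) = Mul(t, Pow(Add(5, Mul(3, y)), -1), Add(-19, Mul(-12, y))))
Function('h')(P) = Add(-2, Mul(2, P, Add(-22, P))) (Function('h')(P) = Add(-2, Mul(Add(P, -22), Add(P, P))) = Add(-2, Mul(Add(-22, P), Mul(2, P))) = Add(-2, Mul(2, P, Add(-22, P))))
Mul(-91141, Pow(Function('h')(Function('G')(8, -16)), -1)) = Mul(-91141, Pow(Add(-2, Mul(-44, Mul(-1, 8, Pow(Add(5, Mul(3, -16)), -1), Add(19, Mul(12, -16)))), Mul(2, Pow(Mul(-1, 8, Pow(Add(5, Mul(3, -16)), -1), Add(19, Mul(12, -16))), 2))), -1)) = Mul(-91141, Pow(Add(-2, Mul(-44, Mul(-1, 8, Pow(Add(5, -48), -1), Add(19, -192))), Mul(2, Pow(Mul(-1, 8, Pow(Add(5, -48), -1), Add(19, -192)), 2))), -1)) = Mul(-91141, Pow(Add(-2, Mul(-44, Mul(-1, 8, Pow(-43, -1), -173)), Mul(2, Pow(Mul(-1, 8, Pow(-43, -1), -173), 2))), -1)) = Mul(-91141, Pow(Add(-2, Mul(-44, Mul(-1, 8, Rational(-1, 43), -173)), Mul(2, Pow(Mul(-1, 8, Rational(-1, 43), -173), 2))), -1)) = Mul(-91141, Pow(Add(-2, Mul(-44, Rational(-1384, 43)), Mul(2, Pow(Rational(-1384, 43), 2))), -1)) = Mul(-91141, Pow(Add(-2, Rational(60896, 43), Mul(2, Rational(1915456, 1849))), -1)) = Mul(-91141, Pow(Add(-2, Rational(60896, 43), Rational(3830912, 1849)), -1)) = Mul(-91141, Pow(Rational(6445742, 1849), -1)) = Mul(-91141, Rational(1849, 6445742)) = Rational(-168519709, 6445742)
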